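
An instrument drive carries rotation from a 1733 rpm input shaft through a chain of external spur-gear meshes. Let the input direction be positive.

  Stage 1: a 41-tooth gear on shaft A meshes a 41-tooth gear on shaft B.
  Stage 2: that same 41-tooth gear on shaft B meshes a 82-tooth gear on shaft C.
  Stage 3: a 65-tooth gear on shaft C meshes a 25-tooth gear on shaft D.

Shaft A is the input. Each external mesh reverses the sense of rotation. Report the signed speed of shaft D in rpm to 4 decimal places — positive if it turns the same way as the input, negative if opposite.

Stage 1 [41T→41T]: ω = 1733.0000×41/41 = 1733.0000 rpm, dir flips to −; running = −1733.0000
Stage 2 [41T→82T]: ω = 1733.0000×41/82 = 866.5000 rpm, dir flips to +; running = +866.5000
Stage 3 [65T→25T]: ω = 866.5000×65/25 = 2252.9000 rpm, dir flips to −; running = −2252.9000

-2252.9000 rpm (opposite to input, |ω| = 2252.9000 rpm)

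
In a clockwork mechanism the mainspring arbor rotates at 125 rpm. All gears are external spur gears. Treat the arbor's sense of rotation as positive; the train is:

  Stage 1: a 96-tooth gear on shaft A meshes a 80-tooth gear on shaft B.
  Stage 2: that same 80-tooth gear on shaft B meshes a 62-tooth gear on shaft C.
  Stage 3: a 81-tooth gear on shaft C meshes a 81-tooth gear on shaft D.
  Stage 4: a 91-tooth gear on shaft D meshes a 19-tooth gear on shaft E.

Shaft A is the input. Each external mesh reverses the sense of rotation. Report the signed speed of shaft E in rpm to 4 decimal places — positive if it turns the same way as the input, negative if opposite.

+926.9949 rpm (same as input, |ω| = 926.9949 rpm)

Stage 1 [96T→80T]: ω = 125.0000×96/80 = 150.0000 rpm, dir flips to −; running = −150.0000
Stage 2 [80T→62T]: ω = 150.0000×80/62 = 193.5484 rpm, dir flips to +; running = +193.5484
Stage 3 [81T→81T]: ω = 193.5484×81/81 = 193.5484 rpm, dir flips to −; running = −193.5484
Stage 4 [91T→19T]: ω = 193.5484×91/19 = 926.9949 rpm, dir flips to +; running = +926.9949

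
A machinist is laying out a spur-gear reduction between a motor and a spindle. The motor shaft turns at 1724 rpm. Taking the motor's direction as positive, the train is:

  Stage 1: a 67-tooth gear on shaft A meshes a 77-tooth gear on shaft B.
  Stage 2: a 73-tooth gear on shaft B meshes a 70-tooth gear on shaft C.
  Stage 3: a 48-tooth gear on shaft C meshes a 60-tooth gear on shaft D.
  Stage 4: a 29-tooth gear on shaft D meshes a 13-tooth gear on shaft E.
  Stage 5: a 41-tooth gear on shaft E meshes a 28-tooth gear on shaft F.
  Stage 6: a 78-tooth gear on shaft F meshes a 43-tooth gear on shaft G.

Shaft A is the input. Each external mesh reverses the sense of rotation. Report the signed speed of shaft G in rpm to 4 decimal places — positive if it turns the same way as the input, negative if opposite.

Stage 1 [67T→77T]: ω = 1724.0000×67/77 = 1500.1039 rpm, dir flips to −; running = −1500.1039
Stage 2 [73T→70T]: ω = 1500.1039×73/70 = 1564.3941 rpm, dir flips to +; running = +1564.3941
Stage 3 [48T→60T]: ω = 1564.3941×48/60 = 1251.5153 rpm, dir flips to −; running = −1251.5153
Stage 4 [29T→13T]: ω = 1251.5153×29/13 = 2791.8417 rpm, dir flips to +; running = +2791.8417
Stage 5 [41T→28T]: ω = 2791.8417×41/28 = 4088.0539 rpm, dir flips to −; running = −4088.0539
Stage 6 [78T→43T]: ω = 4088.0539×78/43 = 7415.5397 rpm, dir flips to +; running = +7415.5397

+7415.5397 rpm (same as input, |ω| = 7415.5397 rpm)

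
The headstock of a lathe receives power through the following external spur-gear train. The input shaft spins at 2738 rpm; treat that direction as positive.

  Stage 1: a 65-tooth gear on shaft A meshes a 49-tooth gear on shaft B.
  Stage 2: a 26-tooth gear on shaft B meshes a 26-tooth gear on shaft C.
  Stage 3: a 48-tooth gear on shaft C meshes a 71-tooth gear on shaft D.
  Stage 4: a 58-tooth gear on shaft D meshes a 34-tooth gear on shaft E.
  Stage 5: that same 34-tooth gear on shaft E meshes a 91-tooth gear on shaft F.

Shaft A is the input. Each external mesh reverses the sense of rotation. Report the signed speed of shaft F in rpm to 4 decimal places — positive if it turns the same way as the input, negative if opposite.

-1565.0211 rpm (opposite to input, |ω| = 1565.0211 rpm)

Stage 1 [65T→49T]: ω = 2738.0000×65/49 = 3632.0408 rpm, dir flips to −; running = −3632.0408
Stage 2 [26T→26T]: ω = 3632.0408×26/26 = 3632.0408 rpm, dir flips to +; running = +3632.0408
Stage 3 [48T→71T]: ω = 3632.0408×48/71 = 2455.4642 rpm, dir flips to −; running = −2455.4642
Stage 4 [58T→34T]: ω = 2455.4642×58/34 = 4188.7331 rpm, dir flips to +; running = +4188.7331
Stage 5 [34T→91T]: ω = 4188.7331×34/91 = 1565.0211 rpm, dir flips to −; running = −1565.0211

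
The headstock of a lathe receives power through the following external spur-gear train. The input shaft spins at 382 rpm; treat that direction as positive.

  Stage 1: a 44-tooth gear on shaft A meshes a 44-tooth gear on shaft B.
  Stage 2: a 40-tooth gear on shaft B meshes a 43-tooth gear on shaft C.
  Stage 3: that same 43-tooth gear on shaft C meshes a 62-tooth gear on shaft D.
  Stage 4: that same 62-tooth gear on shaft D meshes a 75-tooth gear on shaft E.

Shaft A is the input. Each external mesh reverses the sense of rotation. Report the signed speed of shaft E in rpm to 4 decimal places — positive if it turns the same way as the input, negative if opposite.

+203.7333 rpm (same as input, |ω| = 203.7333 rpm)

Stage 1 [44T→44T]: ω = 382.0000×44/44 = 382.0000 rpm, dir flips to −; running = −382.0000
Stage 2 [40T→43T]: ω = 382.0000×40/43 = 355.3488 rpm, dir flips to +; running = +355.3488
Stage 3 [43T→62T]: ω = 355.3488×43/62 = 246.4516 rpm, dir flips to −; running = −246.4516
Stage 4 [62T→75T]: ω = 246.4516×62/75 = 203.7333 rpm, dir flips to +; running = +203.7333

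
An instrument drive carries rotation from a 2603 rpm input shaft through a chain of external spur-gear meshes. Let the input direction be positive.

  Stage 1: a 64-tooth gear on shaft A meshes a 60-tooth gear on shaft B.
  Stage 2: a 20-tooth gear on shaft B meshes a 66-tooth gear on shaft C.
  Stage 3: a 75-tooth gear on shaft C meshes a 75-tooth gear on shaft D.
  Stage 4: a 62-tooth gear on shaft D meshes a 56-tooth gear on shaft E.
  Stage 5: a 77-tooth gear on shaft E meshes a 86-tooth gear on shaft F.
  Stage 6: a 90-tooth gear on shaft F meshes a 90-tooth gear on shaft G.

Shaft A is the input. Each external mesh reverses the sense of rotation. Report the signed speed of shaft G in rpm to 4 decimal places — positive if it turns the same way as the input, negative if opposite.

+834.0362 rpm (same as input, |ω| = 834.0362 rpm)

Stage 1 [64T→60T]: ω = 2603.0000×64/60 = 2776.5333 rpm, dir flips to −; running = −2776.5333
Stage 2 [20T→66T]: ω = 2776.5333×20/66 = 841.3737 rpm, dir flips to +; running = +841.3737
Stage 3 [75T→75T]: ω = 841.3737×75/75 = 841.3737 rpm, dir flips to −; running = −841.3737
Stage 4 [62T→56T]: ω = 841.3737×62/56 = 931.5209 rpm, dir flips to +; running = +931.5209
Stage 5 [77T→86T]: ω = 931.5209×77/86 = 834.0362 rpm, dir flips to −; running = −834.0362
Stage 6 [90T→90T]: ω = 834.0362×90/90 = 834.0362 rpm, dir flips to +; running = +834.0362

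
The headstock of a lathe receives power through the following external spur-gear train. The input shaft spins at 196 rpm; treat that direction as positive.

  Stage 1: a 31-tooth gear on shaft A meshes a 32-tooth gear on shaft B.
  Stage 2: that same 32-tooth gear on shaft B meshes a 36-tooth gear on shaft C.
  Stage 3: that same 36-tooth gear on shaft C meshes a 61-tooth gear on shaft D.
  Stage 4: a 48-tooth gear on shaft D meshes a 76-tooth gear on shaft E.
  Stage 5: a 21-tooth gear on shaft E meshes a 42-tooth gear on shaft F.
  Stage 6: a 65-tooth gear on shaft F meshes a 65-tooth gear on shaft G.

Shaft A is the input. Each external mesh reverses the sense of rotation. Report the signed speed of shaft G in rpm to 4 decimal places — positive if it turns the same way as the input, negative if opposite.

+31.4547 rpm (same as input, |ω| = 31.4547 rpm)

Stage 1 [31T→32T]: ω = 196.0000×31/32 = 189.8750 rpm, dir flips to −; running = −189.8750
Stage 2 [32T→36T]: ω = 189.8750×32/36 = 168.7778 rpm, dir flips to +; running = +168.7778
Stage 3 [36T→61T]: ω = 168.7778×36/61 = 99.6066 rpm, dir flips to −; running = −99.6066
Stage 4 [48T→76T]: ω = 99.6066×48/76 = 62.9094 rpm, dir flips to +; running = +62.9094
Stage 5 [21T→42T]: ω = 62.9094×21/42 = 31.4547 rpm, dir flips to −; running = −31.4547
Stage 6 [65T→65T]: ω = 31.4547×65/65 = 31.4547 rpm, dir flips to +; running = +31.4547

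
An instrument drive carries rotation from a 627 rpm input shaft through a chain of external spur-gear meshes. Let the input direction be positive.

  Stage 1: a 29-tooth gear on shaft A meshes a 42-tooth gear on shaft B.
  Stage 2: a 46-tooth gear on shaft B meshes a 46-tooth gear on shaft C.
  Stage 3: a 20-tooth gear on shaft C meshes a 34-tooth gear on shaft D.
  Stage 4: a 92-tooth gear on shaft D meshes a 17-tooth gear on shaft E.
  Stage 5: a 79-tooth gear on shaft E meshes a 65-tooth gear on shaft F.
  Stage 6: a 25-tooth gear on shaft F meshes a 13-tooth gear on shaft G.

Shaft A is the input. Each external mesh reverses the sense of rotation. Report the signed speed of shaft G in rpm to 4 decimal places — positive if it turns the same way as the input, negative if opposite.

+3221.1921 rpm (same as input, |ω| = 3221.1921 rpm)

Stage 1 [29T→42T]: ω = 627.0000×29/42 = 432.9286 rpm, dir flips to −; running = −432.9286
Stage 2 [46T→46T]: ω = 432.9286×46/46 = 432.9286 rpm, dir flips to +; running = +432.9286
Stage 3 [20T→34T]: ω = 432.9286×20/34 = 254.6639 rpm, dir flips to −; running = −254.6639
Stage 4 [92T→17T]: ω = 254.6639×92/17 = 1378.1809 rpm, dir flips to +; running = +1378.1809
Stage 5 [79T→65T]: ω = 1378.1809×79/65 = 1675.0199 rpm, dir flips to −; running = −1675.0199
Stage 6 [25T→13T]: ω = 1675.0199×25/13 = 3221.1921 rpm, dir flips to +; running = +3221.1921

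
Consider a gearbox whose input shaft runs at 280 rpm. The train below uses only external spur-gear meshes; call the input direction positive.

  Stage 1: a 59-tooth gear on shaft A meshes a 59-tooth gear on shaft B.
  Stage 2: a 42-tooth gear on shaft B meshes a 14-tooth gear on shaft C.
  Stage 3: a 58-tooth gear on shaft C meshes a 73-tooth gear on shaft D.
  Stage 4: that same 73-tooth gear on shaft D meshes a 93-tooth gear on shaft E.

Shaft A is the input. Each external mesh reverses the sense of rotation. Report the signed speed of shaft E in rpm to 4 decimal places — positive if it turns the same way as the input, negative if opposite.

+523.8710 rpm (same as input, |ω| = 523.8710 rpm)

Stage 1 [59T→59T]: ω = 280.0000×59/59 = 280.0000 rpm, dir flips to −; running = −280.0000
Stage 2 [42T→14T]: ω = 280.0000×42/14 = 840.0000 rpm, dir flips to +; running = +840.0000
Stage 3 [58T→73T]: ω = 840.0000×58/73 = 667.3973 rpm, dir flips to −; running = −667.3973
Stage 4 [73T→93T]: ω = 667.3973×73/93 = 523.8710 rpm, dir flips to +; running = +523.8710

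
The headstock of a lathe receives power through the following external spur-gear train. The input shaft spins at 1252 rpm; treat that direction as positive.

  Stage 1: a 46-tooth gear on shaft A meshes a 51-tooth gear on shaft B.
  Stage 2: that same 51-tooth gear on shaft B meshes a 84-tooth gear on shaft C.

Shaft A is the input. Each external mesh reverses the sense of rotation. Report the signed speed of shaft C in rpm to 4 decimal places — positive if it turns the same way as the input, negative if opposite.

+685.6190 rpm (same as input, |ω| = 685.6190 rpm)

Stage 1 [46T→51T]: ω = 1252.0000×46/51 = 1129.2549 rpm, dir flips to −; running = −1129.2549
Stage 2 [51T→84T]: ω = 1129.2549×51/84 = 685.6190 rpm, dir flips to +; running = +685.6190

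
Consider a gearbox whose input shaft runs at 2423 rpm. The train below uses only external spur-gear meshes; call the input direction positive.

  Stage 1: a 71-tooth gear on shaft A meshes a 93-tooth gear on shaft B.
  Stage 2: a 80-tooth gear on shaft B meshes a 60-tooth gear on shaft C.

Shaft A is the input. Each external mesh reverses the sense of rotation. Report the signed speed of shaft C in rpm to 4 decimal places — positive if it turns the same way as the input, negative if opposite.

+2466.4229 rpm (same as input, |ω| = 2466.4229 rpm)

Stage 1 [71T→93T]: ω = 2423.0000×71/93 = 1849.8172 rpm, dir flips to −; running = −1849.8172
Stage 2 [80T→60T]: ω = 1849.8172×80/60 = 2466.4229 rpm, dir flips to +; running = +2466.4229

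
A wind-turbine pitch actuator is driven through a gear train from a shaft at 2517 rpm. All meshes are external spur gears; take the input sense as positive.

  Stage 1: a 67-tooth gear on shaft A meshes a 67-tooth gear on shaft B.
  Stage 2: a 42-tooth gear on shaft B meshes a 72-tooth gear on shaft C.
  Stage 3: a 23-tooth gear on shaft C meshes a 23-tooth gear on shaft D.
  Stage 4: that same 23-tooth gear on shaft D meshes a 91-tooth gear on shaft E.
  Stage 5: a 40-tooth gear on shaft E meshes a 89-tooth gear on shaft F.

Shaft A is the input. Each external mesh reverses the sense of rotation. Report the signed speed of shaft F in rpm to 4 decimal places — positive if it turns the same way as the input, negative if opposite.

-166.7848 rpm (opposite to input, |ω| = 166.7848 rpm)

Stage 1 [67T→67T]: ω = 2517.0000×67/67 = 2517.0000 rpm, dir flips to −; running = −2517.0000
Stage 2 [42T→72T]: ω = 2517.0000×42/72 = 1468.2500 rpm, dir flips to +; running = +1468.2500
Stage 3 [23T→23T]: ω = 1468.2500×23/23 = 1468.2500 rpm, dir flips to −; running = −1468.2500
Stage 4 [23T→91T]: ω = 1468.2500×23/91 = 371.0962 rpm, dir flips to +; running = +371.0962
Stage 5 [40T→89T]: ω = 371.0962×40/89 = 166.7848 rpm, dir flips to −; running = −166.7848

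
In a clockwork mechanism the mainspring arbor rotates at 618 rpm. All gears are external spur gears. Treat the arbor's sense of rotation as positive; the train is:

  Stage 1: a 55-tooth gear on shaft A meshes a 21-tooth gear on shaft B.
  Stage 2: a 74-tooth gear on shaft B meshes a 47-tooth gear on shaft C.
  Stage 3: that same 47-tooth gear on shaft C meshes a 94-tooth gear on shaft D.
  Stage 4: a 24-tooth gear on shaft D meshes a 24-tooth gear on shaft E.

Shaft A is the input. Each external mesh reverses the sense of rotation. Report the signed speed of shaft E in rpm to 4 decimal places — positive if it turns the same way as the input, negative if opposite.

Stage 1 [55T→21T]: ω = 618.0000×55/21 = 1618.5714 rpm, dir flips to −; running = −1618.5714
Stage 2 [74T→47T]: ω = 1618.5714×74/47 = 2548.3891 rpm, dir flips to +; running = +2548.3891
Stage 3 [47T→94T]: ω = 2548.3891×47/94 = 1274.1945 rpm, dir flips to −; running = −1274.1945
Stage 4 [24T→24T]: ω = 1274.1945×24/24 = 1274.1945 rpm, dir flips to +; running = +1274.1945

+1274.1945 rpm (same as input, |ω| = 1274.1945 rpm)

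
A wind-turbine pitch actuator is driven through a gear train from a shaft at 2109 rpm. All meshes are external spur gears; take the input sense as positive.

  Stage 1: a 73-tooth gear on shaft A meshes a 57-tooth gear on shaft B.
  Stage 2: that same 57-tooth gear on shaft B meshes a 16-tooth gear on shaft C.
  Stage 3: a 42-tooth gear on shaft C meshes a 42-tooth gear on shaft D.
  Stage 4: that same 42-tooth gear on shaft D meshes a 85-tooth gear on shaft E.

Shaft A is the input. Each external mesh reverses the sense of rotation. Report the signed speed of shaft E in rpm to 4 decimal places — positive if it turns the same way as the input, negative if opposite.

+4754.5544 rpm (same as input, |ω| = 4754.5544 rpm)

Stage 1 [73T→57T]: ω = 2109.0000×73/57 = 2701.0000 rpm, dir flips to −; running = −2701.0000
Stage 2 [57T→16T]: ω = 2701.0000×57/16 = 9622.3125 rpm, dir flips to +; running = +9622.3125
Stage 3 [42T→42T]: ω = 9622.3125×42/42 = 9622.3125 rpm, dir flips to −; running = −9622.3125
Stage 4 [42T→85T]: ω = 9622.3125×42/85 = 4754.5544 rpm, dir flips to +; running = +4754.5544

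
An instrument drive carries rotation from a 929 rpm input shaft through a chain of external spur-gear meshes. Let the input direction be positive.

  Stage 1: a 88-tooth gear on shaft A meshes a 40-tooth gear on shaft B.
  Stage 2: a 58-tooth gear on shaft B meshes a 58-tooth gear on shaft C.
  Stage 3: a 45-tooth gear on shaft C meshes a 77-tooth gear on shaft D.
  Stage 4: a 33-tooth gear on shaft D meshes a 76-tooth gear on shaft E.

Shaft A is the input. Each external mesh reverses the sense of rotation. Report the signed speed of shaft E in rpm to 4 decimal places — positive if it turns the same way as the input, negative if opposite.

+518.6335 rpm (same as input, |ω| = 518.6335 rpm)

Stage 1 [88T→40T]: ω = 929.0000×88/40 = 2043.8000 rpm, dir flips to −; running = −2043.8000
Stage 2 [58T→58T]: ω = 2043.8000×58/58 = 2043.8000 rpm, dir flips to +; running = +2043.8000
Stage 3 [45T→77T]: ω = 2043.8000×45/77 = 1194.4286 rpm, dir flips to −; running = −1194.4286
Stage 4 [33T→76T]: ω = 1194.4286×33/76 = 518.6335 rpm, dir flips to +; running = +518.6335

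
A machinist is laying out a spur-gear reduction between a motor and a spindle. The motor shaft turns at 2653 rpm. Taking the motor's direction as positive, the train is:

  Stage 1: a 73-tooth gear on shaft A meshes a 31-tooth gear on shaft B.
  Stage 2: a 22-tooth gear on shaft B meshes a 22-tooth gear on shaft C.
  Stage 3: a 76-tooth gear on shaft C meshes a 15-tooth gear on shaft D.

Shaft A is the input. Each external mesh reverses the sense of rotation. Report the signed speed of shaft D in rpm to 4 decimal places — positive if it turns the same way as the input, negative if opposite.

Stage 1 [73T→31T]: ω = 2653.0000×73/31 = 6247.3871 rpm, dir flips to −; running = −6247.3871
Stage 2 [22T→22T]: ω = 6247.3871×22/22 = 6247.3871 rpm, dir flips to +; running = +6247.3871
Stage 3 [76T→15T]: ω = 6247.3871×76/15 = 31653.4280 rpm, dir flips to −; running = −31653.4280

-31653.4280 rpm (opposite to input, |ω| = 31653.4280 rpm)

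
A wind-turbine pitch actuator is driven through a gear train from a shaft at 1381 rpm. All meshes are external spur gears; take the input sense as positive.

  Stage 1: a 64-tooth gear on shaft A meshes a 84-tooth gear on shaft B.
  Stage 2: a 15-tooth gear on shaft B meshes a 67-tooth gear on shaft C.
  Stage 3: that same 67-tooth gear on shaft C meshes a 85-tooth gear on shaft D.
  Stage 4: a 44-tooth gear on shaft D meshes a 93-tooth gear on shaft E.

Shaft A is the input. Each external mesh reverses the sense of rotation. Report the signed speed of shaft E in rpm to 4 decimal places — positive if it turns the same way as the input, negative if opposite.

+87.8489 rpm (same as input, |ω| = 87.8489 rpm)

Stage 1 [64T→84T]: ω = 1381.0000×64/84 = 1052.1905 rpm, dir flips to −; running = −1052.1905
Stage 2 [15T→67T]: ω = 1052.1905×15/67 = 235.5650 rpm, dir flips to +; running = +235.5650
Stage 3 [67T→85T]: ω = 235.5650×67/85 = 185.6807 rpm, dir flips to −; running = −185.6807
Stage 4 [44T→93T]: ω = 185.6807×44/93 = 87.8489 rpm, dir flips to +; running = +87.8489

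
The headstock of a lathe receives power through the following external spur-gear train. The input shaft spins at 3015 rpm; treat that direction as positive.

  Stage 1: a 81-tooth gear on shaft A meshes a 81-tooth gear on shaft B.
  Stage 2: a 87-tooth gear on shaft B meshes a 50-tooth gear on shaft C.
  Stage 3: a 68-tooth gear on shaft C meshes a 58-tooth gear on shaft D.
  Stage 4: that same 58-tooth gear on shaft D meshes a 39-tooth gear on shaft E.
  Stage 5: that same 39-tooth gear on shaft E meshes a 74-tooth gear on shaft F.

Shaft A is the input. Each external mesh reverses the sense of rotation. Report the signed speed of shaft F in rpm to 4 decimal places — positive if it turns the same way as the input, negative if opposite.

-4820.7405 rpm (opposite to input, |ω| = 4820.7405 rpm)

Stage 1 [81T→81T]: ω = 3015.0000×81/81 = 3015.0000 rpm, dir flips to −; running = −3015.0000
Stage 2 [87T→50T]: ω = 3015.0000×87/50 = 5246.1000 rpm, dir flips to +; running = +5246.1000
Stage 3 [68T→58T]: ω = 5246.1000×68/58 = 6150.6000 rpm, dir flips to −; running = −6150.6000
Stage 4 [58T→39T]: ω = 6150.6000×58/39 = 9147.0462 rpm, dir flips to +; running = +9147.0462
Stage 5 [39T→74T]: ω = 9147.0462×39/74 = 4820.7405 rpm, dir flips to −; running = −4820.7405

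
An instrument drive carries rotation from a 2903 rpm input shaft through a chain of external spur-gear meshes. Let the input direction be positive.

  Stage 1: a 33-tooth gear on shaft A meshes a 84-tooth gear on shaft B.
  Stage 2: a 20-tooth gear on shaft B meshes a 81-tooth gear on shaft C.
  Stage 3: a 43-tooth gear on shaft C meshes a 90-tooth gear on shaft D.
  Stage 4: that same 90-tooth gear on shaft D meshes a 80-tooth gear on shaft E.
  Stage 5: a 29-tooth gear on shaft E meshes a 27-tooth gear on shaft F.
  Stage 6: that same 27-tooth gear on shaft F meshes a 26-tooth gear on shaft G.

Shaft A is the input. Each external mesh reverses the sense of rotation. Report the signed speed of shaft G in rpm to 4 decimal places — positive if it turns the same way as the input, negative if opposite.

+168.8223 rpm (same as input, |ω| = 168.8223 rpm)

Stage 1 [33T→84T]: ω = 2903.0000×33/84 = 1140.4643 rpm, dir flips to −; running = −1140.4643
Stage 2 [20T→81T]: ω = 1140.4643×20/81 = 281.5961 rpm, dir flips to +; running = +281.5961
Stage 3 [43T→90T]: ω = 281.5961×43/90 = 134.5404 rpm, dir flips to −; running = −134.5404
Stage 4 [90T→80T]: ω = 134.5404×90/80 = 151.3579 rpm, dir flips to +; running = +151.3579
Stage 5 [29T→27T]: ω = 151.3579×29/27 = 162.5696 rpm, dir flips to −; running = −162.5696
Stage 6 [27T→26T]: ω = 162.5696×27/26 = 168.8223 rpm, dir flips to +; running = +168.8223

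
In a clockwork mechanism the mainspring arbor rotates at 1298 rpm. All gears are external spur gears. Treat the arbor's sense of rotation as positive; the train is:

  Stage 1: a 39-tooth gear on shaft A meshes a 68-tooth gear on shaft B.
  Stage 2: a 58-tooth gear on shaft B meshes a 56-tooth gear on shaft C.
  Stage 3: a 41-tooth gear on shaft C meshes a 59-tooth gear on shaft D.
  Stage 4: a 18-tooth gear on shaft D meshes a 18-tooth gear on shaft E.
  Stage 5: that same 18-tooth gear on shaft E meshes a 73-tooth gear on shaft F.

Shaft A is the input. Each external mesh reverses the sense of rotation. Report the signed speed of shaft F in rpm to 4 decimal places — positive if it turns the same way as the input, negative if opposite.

-132.1149 rpm (opposite to input, |ω| = 132.1149 rpm)

Stage 1 [39T→68T]: ω = 1298.0000×39/68 = 744.4412 rpm, dir flips to −; running = −744.4412
Stage 2 [58T→56T]: ω = 744.4412×58/56 = 771.0284 rpm, dir flips to +; running = +771.0284
Stage 3 [41T→59T]: ω = 771.0284×41/59 = 535.7994 rpm, dir flips to −; running = −535.7994
Stage 4 [18T→18T]: ω = 535.7994×18/18 = 535.7994 rpm, dir flips to +; running = +535.7994
Stage 5 [18T→73T]: ω = 535.7994×18/73 = 132.1149 rpm, dir flips to −; running = −132.1149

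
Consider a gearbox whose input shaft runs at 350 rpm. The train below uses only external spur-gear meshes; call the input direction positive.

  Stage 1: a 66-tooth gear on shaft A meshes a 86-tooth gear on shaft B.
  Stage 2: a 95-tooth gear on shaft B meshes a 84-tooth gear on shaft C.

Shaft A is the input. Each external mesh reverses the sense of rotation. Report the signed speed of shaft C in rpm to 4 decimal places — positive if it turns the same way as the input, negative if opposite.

Stage 1 [66T→86T]: ω = 350.0000×66/86 = 268.6047 rpm, dir flips to −; running = −268.6047
Stage 2 [95T→84T]: ω = 268.6047×95/84 = 303.7791 rpm, dir flips to +; running = +303.7791

+303.7791 rpm (same as input, |ω| = 303.7791 rpm)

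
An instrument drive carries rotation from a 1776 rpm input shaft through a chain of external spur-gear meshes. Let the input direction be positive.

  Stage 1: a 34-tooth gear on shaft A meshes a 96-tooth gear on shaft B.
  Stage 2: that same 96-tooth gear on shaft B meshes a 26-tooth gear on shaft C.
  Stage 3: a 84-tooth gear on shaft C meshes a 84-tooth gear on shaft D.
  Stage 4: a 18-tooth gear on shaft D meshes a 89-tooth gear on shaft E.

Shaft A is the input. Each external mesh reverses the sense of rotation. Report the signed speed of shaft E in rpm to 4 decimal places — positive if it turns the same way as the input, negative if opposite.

Stage 1 [34T→96T]: ω = 1776.0000×34/96 = 629.0000 rpm, dir flips to −; running = −629.0000
Stage 2 [96T→26T]: ω = 629.0000×96/26 = 2322.4615 rpm, dir flips to +; running = +2322.4615
Stage 3 [84T→84T]: ω = 2322.4615×84/84 = 2322.4615 rpm, dir flips to −; running = −2322.4615
Stage 4 [18T→89T]: ω = 2322.4615×18/89 = 469.7113 rpm, dir flips to +; running = +469.7113

+469.7113 rpm (same as input, |ω| = 469.7113 rpm)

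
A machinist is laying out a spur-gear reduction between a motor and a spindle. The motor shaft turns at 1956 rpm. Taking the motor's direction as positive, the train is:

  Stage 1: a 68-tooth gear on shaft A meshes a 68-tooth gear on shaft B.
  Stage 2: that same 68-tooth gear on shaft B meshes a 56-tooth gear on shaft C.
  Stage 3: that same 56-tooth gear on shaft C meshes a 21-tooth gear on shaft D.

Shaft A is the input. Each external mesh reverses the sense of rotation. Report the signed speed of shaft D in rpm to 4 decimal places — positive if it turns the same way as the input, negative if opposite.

Stage 1 [68T→68T]: ω = 1956.0000×68/68 = 1956.0000 rpm, dir flips to −; running = −1956.0000
Stage 2 [68T→56T]: ω = 1956.0000×68/56 = 2375.1429 rpm, dir flips to +; running = +2375.1429
Stage 3 [56T→21T]: ω = 2375.1429×56/21 = 6333.7143 rpm, dir flips to −; running = −6333.7143

-6333.7143 rpm (opposite to input, |ω| = 6333.7143 rpm)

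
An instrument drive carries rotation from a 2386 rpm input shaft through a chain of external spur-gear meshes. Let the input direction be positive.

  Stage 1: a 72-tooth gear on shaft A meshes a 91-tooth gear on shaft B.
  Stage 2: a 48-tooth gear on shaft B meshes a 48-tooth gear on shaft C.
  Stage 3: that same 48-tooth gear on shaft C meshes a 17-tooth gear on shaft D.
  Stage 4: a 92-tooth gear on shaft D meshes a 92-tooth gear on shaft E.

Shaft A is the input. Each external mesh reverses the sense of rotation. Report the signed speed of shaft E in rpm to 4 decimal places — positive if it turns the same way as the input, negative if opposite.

Stage 1 [72T→91T]: ω = 2386.0000×72/91 = 1887.8242 rpm, dir flips to −; running = −1887.8242
Stage 2 [48T→48T]: ω = 1887.8242×48/48 = 1887.8242 rpm, dir flips to +; running = +1887.8242
Stage 3 [48T→17T]: ω = 1887.8242×48/17 = 5330.3271 rpm, dir flips to −; running = −5330.3271
Stage 4 [92T→92T]: ω = 5330.3271×92/92 = 5330.3271 rpm, dir flips to +; running = +5330.3271

+5330.3271 rpm (same as input, |ω| = 5330.3271 rpm)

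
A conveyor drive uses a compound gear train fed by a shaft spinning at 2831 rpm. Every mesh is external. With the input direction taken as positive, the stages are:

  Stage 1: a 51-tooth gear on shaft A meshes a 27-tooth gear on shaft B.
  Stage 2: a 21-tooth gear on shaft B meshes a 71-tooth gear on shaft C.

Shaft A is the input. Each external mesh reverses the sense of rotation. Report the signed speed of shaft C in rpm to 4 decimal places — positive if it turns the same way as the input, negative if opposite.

Stage 1 [51T→27T]: ω = 2831.0000×51/27 = 5347.4444 rpm, dir flips to −; running = −5347.4444
Stage 2 [21T→71T]: ω = 5347.4444×21/71 = 1581.6385 rpm, dir flips to +; running = +1581.6385

+1581.6385 rpm (same as input, |ω| = 1581.6385 rpm)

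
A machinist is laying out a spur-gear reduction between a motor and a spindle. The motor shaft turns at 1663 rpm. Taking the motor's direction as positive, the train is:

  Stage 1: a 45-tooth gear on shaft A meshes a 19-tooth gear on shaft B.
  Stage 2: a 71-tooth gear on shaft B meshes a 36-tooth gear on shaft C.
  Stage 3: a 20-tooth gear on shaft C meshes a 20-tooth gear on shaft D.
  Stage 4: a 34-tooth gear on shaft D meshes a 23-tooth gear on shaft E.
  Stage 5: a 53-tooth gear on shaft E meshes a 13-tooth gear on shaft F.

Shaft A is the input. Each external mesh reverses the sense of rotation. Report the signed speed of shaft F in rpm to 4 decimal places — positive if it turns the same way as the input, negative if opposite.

Stage 1 [45T→19T]: ω = 1663.0000×45/19 = 3938.6842 rpm, dir flips to −; running = −3938.6842
Stage 2 [71T→36T]: ω = 3938.6842×71/36 = 7767.9605 rpm, dir flips to +; running = +7767.9605
Stage 3 [20T→20T]: ω = 7767.9605×20/20 = 7767.9605 rpm, dir flips to −; running = −7767.9605
Stage 4 [34T→23T]: ω = 7767.9605×34/23 = 11483.0721 rpm, dir flips to +; running = +11483.0721
Stage 5 [53T→13T]: ω = 11483.0721×53/13 = 46815.6016 rpm, dir flips to −; running = −46815.6016

-46815.6016 rpm (opposite to input, |ω| = 46815.6016 rpm)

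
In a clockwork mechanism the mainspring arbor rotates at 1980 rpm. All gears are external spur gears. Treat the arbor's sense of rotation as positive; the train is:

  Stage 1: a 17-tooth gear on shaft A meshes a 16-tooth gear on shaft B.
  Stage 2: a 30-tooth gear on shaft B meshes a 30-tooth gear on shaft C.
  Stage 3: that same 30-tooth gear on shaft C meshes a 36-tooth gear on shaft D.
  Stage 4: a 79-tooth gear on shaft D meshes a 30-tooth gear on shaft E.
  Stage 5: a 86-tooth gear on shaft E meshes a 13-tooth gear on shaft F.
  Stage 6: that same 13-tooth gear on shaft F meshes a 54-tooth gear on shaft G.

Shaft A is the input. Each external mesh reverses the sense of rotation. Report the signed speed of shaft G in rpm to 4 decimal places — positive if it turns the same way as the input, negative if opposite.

Stage 1 [17T→16T]: ω = 1980.0000×17/16 = 2103.7500 rpm, dir flips to −; running = −2103.7500
Stage 2 [30T→30T]: ω = 2103.7500×30/30 = 2103.7500 rpm, dir flips to +; running = +2103.7500
Stage 3 [30T→36T]: ω = 2103.7500×30/36 = 1753.1250 rpm, dir flips to −; running = −1753.1250
Stage 4 [79T→30T]: ω = 1753.1250×79/30 = 4616.5625 rpm, dir flips to +; running = +4616.5625
Stage 5 [86T→13T]: ω = 4616.5625×86/13 = 30540.3365 rpm, dir flips to −; running = −30540.3365
Stage 6 [13T→54T]: ω = 30540.3365×13/54 = 7352.3032 rpm, dir flips to +; running = +7352.3032

+7352.3032 rpm (same as input, |ω| = 7352.3032 rpm)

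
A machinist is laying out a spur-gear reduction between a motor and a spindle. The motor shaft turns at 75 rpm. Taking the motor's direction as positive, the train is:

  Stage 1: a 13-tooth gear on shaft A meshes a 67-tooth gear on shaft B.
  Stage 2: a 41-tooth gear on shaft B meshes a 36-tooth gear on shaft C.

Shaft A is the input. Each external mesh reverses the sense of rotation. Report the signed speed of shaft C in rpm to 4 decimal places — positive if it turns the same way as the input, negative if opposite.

Stage 1 [13T→67T]: ω = 75.0000×13/67 = 14.5522 rpm, dir flips to −; running = −14.5522
Stage 2 [41T→36T]: ω = 14.5522×41/36 = 16.5734 rpm, dir flips to +; running = +16.5734

+16.5734 rpm (same as input, |ω| = 16.5734 rpm)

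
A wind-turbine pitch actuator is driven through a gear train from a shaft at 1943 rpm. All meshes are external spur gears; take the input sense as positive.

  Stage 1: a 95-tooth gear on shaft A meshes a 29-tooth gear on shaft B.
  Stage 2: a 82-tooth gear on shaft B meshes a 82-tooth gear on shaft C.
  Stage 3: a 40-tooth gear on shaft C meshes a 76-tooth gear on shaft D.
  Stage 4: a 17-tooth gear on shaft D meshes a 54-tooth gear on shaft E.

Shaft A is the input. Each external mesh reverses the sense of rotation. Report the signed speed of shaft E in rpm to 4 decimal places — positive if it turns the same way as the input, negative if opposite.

Stage 1 [95T→29T]: ω = 1943.0000×95/29 = 6365.0000 rpm, dir flips to −; running = −6365.0000
Stage 2 [82T→82T]: ω = 6365.0000×82/82 = 6365.0000 rpm, dir flips to +; running = +6365.0000
Stage 3 [40T→76T]: ω = 6365.0000×40/76 = 3350.0000 rpm, dir flips to −; running = −3350.0000
Stage 4 [17T→54T]: ω = 3350.0000×17/54 = 1054.6296 rpm, dir flips to +; running = +1054.6296

+1054.6296 rpm (same as input, |ω| = 1054.6296 rpm)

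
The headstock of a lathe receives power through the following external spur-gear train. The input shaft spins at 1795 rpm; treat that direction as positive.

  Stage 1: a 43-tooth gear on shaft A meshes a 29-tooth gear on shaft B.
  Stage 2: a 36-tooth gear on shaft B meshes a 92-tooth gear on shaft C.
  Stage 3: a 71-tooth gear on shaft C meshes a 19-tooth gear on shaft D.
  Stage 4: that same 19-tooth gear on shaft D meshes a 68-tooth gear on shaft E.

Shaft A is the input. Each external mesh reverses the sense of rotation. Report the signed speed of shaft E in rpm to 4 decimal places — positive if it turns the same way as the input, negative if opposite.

Stage 1 [43T→29T]: ω = 1795.0000×43/29 = 2661.5517 rpm, dir flips to −; running = −2661.5517
Stage 2 [36T→92T]: ω = 2661.5517×36/92 = 1041.4768 rpm, dir flips to +; running = +1041.4768
Stage 3 [71T→19T]: ω = 1041.4768×71/19 = 3891.8342 rpm, dir flips to −; running = −3891.8342
Stage 4 [19T→68T]: ω = 3891.8342×19/68 = 1087.4243 rpm, dir flips to +; running = +1087.4243

+1087.4243 rpm (same as input, |ω| = 1087.4243 rpm)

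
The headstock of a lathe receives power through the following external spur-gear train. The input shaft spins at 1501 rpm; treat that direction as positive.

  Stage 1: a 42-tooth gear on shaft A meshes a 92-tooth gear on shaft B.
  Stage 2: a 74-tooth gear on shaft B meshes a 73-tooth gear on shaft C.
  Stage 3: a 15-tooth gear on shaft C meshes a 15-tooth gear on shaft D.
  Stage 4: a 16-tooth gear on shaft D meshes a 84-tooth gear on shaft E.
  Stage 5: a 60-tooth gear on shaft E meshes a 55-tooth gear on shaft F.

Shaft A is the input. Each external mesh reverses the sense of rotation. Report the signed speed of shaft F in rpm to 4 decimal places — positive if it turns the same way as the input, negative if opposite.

Stage 1 [42T→92T]: ω = 1501.0000×42/92 = 685.2391 rpm, dir flips to −; running = −685.2391
Stage 2 [74T→73T]: ω = 685.2391×74/73 = 694.6260 rpm, dir flips to +; running = +694.6260
Stage 3 [15T→15T]: ω = 694.6260×15/15 = 694.6260 rpm, dir flips to −; running = −694.6260
Stage 4 [16T→84T]: ω = 694.6260×16/84 = 132.3097 rpm, dir flips to +; running = +132.3097
Stage 5 [60T→55T]: ω = 132.3097×60/55 = 144.3379 rpm, dir flips to −; running = −144.3379

-144.3379 rpm (opposite to input, |ω| = 144.3379 rpm)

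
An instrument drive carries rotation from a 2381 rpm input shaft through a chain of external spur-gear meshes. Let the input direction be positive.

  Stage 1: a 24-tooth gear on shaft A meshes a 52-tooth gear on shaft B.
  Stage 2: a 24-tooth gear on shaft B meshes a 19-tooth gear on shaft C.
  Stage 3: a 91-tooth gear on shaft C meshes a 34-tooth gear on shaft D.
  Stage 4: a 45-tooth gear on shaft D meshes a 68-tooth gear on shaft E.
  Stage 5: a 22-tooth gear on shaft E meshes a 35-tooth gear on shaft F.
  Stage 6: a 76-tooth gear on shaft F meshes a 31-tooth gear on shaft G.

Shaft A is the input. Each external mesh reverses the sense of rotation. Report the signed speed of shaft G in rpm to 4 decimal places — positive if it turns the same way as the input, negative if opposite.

Stage 1 [24T→52T]: ω = 2381.0000×24/52 = 1098.9231 rpm, dir flips to −; running = −1098.9231
Stage 2 [24T→19T]: ω = 1098.9231×24/19 = 1388.1134 rpm, dir flips to +; running = +1388.1134
Stage 3 [91T→34T]: ω = 1388.1134×91/34 = 3715.2446 rpm, dir flips to −; running = −3715.2446
Stage 4 [45T→68T]: ω = 3715.2446×45/68 = 2458.6177 rpm, dir flips to +; running = +2458.6177
Stage 5 [22T→35T]: ω = 2458.6177×22/35 = 1545.4169 rpm, dir flips to −; running = −1545.4169
Stage 6 [76T→31T]: ω = 1545.4169×76/31 = 3788.7639 rpm, dir flips to +; running = +3788.7639

+3788.7639 rpm (same as input, |ω| = 3788.7639 rpm)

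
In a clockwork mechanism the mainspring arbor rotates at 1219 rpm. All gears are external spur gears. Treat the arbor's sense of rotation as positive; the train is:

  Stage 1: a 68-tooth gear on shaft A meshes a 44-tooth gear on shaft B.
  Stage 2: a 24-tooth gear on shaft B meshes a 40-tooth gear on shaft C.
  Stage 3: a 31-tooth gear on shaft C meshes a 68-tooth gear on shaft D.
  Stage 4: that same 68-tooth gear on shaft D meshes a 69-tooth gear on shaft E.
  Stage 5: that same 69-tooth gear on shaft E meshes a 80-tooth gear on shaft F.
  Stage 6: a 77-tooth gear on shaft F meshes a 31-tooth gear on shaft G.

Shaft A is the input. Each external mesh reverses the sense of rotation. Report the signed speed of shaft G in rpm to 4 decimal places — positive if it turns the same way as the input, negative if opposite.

Stage 1 [68T→44T]: ω = 1219.0000×68/44 = 1883.9091 rpm, dir flips to −; running = −1883.9091
Stage 2 [24T→40T]: ω = 1883.9091×24/40 = 1130.3455 rpm, dir flips to +; running = +1130.3455
Stage 3 [31T→68T]: ω = 1130.3455×31/68 = 515.3045 rpm, dir flips to −; running = −515.3045
Stage 4 [68T→69T]: ω = 515.3045×68/69 = 507.8364 rpm, dir flips to +; running = +507.8364
Stage 5 [69T→80T]: ω = 507.8364×69/80 = 438.0089 rpm, dir flips to −; running = −438.0089
Stage 6 [77T→31T]: ω = 438.0089×77/31 = 1087.9575 rpm, dir flips to +; running = +1087.9575

+1087.9575 rpm (same as input, |ω| = 1087.9575 rpm)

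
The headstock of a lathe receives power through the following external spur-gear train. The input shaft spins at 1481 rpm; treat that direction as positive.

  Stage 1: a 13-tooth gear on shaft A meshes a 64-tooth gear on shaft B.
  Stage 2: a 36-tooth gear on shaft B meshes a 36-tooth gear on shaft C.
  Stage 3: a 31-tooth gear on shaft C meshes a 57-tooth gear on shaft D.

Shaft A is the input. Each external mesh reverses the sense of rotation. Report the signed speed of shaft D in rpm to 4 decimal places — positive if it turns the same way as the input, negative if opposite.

-163.6083 rpm (opposite to input, |ω| = 163.6083 rpm)

Stage 1 [13T→64T]: ω = 1481.0000×13/64 = 300.8281 rpm, dir flips to −; running = −300.8281
Stage 2 [36T→36T]: ω = 300.8281×36/36 = 300.8281 rpm, dir flips to +; running = +300.8281
Stage 3 [31T→57T]: ω = 300.8281×31/57 = 163.6083 rpm, dir flips to −; running = −163.6083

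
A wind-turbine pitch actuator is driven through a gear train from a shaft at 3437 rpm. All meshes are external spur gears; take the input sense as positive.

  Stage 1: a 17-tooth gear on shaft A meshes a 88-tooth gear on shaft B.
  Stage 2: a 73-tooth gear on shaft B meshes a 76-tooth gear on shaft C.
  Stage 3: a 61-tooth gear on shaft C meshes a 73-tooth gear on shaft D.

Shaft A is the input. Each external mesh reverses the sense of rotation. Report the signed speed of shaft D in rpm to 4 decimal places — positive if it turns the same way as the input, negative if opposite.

Stage 1 [17T→88T]: ω = 3437.0000×17/88 = 663.9659 rpm, dir flips to −; running = −663.9659
Stage 2 [73T→76T]: ω = 663.9659×73/76 = 637.7567 rpm, dir flips to +; running = +637.7567
Stage 3 [61T→73T]: ω = 637.7567×61/73 = 532.9200 rpm, dir flips to −; running = −532.9200

-532.9200 rpm (opposite to input, |ω| = 532.9200 rpm)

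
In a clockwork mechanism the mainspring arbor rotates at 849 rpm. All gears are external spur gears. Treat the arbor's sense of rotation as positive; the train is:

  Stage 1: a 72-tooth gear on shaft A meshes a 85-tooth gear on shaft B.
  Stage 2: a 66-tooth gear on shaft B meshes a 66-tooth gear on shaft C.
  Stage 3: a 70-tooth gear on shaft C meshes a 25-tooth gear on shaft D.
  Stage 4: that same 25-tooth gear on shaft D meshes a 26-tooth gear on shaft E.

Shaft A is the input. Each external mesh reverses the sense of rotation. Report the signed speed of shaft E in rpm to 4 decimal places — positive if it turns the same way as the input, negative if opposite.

Stage 1 [72T→85T]: ω = 849.0000×72/85 = 719.1529 rpm, dir flips to −; running = −719.1529
Stage 2 [66T→66T]: ω = 719.1529×66/66 = 719.1529 rpm, dir flips to +; running = +719.1529
Stage 3 [70T→25T]: ω = 719.1529×70/25 = 2013.6282 rpm, dir flips to −; running = −2013.6282
Stage 4 [25T→26T]: ω = 2013.6282×25/26 = 1936.1810 rpm, dir flips to +; running = +1936.1810

+1936.1810 rpm (same as input, |ω| = 1936.1810 rpm)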